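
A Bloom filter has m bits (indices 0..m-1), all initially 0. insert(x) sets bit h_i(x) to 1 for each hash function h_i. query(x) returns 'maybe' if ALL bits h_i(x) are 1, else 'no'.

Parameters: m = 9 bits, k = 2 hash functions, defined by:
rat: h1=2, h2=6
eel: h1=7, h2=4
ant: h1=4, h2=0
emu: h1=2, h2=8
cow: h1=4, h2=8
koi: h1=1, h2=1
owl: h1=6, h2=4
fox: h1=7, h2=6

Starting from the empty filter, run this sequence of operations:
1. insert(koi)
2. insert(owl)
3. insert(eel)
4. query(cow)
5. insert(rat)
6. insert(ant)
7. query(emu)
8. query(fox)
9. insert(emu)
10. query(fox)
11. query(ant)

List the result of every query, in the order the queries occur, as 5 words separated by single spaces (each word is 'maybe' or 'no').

Start: bits=000000000
Op 1: insert koi -> sets bits 1 -> bits=010000000
Op 2: insert owl -> sets bits 4 6 -> bits=010010100
Op 3: insert eel -> sets bits 4 7 -> bits=010010110
Op 4: query cow -> checks bit4=1, bit8=0 (has a 0) -> no
Op 5: insert rat -> sets bits 2 6 -> bits=011010110
Op 6: insert ant -> sets bits 0 4 -> bits=111010110
Op 7: query emu -> checks bit2=1, bit8=0 (has a 0) -> no
Op 8: query fox -> checks bit6=1, bit7=1 (all 1) -> maybe
Op 9: insert emu -> sets bits 2 8 -> bits=111010111
Op 10: query fox -> checks bit6=1, bit7=1 (all 1) -> maybe
Op 11: query ant -> checks bit0=1, bit4=1 (all 1) -> maybe
Query results in order: no no maybe maybe maybe

Answer: no no maybe maybe maybe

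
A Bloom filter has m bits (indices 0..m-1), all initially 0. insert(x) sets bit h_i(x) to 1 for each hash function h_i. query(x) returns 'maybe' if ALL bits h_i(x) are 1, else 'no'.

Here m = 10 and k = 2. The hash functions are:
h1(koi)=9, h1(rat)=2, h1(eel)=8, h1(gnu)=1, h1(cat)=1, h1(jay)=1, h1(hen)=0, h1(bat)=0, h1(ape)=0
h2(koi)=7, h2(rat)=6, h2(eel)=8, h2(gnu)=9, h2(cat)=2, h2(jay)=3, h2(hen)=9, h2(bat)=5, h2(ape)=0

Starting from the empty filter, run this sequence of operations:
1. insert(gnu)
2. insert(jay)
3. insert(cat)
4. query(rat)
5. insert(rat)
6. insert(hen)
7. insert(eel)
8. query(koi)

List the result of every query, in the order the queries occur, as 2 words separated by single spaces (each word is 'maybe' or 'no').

Answer: no no

Derivation:
Start: bits=0000000000
Op 1: insert gnu -> sets bits 1 9 -> bits=0100000001
Op 2: insert jay -> sets bits 1 3 -> bits=0101000001
Op 3: insert cat -> sets bits 1 2 -> bits=0111000001
Op 4: query rat -> checks bit2=1, bit6=0 (has a 0) -> no
Op 5: insert rat -> sets bits 2 6 -> bits=0111001001
Op 6: insert hen -> sets bits 0 9 -> bits=1111001001
Op 7: insert eel -> sets bits 8 -> bits=1111001011
Op 8: query koi -> checks bit7=0, bit9=1 (has a 0) -> no
Query results in order: no no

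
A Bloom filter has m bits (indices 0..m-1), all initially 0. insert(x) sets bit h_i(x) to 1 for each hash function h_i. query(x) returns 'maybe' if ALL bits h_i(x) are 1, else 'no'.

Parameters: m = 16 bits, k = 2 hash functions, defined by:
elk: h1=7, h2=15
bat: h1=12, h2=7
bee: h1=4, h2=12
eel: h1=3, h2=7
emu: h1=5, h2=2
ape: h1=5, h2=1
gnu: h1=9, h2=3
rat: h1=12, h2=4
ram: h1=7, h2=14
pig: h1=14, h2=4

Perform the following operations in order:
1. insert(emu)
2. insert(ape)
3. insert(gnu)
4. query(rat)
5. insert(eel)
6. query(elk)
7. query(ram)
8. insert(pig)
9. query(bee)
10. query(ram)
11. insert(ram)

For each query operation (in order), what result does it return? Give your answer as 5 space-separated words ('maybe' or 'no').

Start: bits=0000000000000000
Op 1: insert emu -> sets bits 2 5 -> bits=0010010000000000
Op 2: insert ape -> sets bits 1 5 -> bits=0110010000000000
Op 3: insert gnu -> sets bits 3 9 -> bits=0111010001000000
Op 4: query rat -> checks bit4=0, bit12=0 (has a 0) -> no
Op 5: insert eel -> sets bits 3 7 -> bits=0111010101000000
Op 6: query elk -> checks bit7=1, bit15=0 (has a 0) -> no
Op 7: query ram -> checks bit7=1, bit14=0 (has a 0) -> no
Op 8: insert pig -> sets bits 4 14 -> bits=0111110101000010
Op 9: query bee -> checks bit4=1, bit12=0 (has a 0) -> no
Op 10: query ram -> checks bit7=1, bit14=1 (all 1) -> maybe
Op 11: insert ram -> sets bits 7 14 -> bits=0111110101000010
Query results in order: no no no no maybe

Answer: no no no no maybe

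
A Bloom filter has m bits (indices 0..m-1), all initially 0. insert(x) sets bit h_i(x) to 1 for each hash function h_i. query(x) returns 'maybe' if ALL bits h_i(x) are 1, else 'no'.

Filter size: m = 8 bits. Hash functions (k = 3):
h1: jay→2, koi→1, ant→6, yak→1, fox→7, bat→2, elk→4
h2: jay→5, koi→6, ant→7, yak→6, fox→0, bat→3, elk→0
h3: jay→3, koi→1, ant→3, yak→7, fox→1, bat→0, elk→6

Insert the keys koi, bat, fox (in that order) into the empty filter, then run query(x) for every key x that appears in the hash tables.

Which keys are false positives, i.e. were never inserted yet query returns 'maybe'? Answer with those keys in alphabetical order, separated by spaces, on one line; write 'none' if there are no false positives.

Start: bits=00000000
After insert 'koi': sets bits 1 6 -> bits=01000010
After insert 'bat': sets bits 0 2 3 -> bits=11110010
After insert 'fox': sets bits 0 1 7 -> bits=11110011
Not inserted: ant elk jay yak — query each against bits=11110011:
query ant: checks bit3=1, bit6=1, bit7=1 (all 1) -> maybe => FALSE POSITIVE
query elk: checks bit0=1, bit4=0, bit6=1 (has a 0) -> no => not a false positive
query jay: checks bit2=1, bit3=1, bit5=0 (has a 0) -> no => not a false positive
query yak: checks bit1=1, bit6=1, bit7=1 (all 1) -> maybe => FALSE POSITIVE
False positives (alphabetical): ant yak

Answer: ant yak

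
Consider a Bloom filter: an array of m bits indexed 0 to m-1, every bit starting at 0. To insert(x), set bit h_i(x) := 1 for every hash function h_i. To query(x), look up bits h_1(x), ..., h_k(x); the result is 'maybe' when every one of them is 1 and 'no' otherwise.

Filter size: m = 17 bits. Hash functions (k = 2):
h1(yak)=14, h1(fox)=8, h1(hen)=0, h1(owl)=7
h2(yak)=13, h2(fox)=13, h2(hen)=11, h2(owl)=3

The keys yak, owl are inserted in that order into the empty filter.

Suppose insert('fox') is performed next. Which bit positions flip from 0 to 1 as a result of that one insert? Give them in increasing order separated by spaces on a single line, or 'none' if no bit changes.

Start: bits=00000000000000000
After insert 'yak': sets bits 13 14 -> bits=00000000000001100
After insert 'owl': sets bits 3 7 -> bits=00010001000001100
insert 'fox' would touch bits 8 13; currently bit8=0, bit13=1
Bits that are 0 among those (would change 0->1): 8

Answer: 8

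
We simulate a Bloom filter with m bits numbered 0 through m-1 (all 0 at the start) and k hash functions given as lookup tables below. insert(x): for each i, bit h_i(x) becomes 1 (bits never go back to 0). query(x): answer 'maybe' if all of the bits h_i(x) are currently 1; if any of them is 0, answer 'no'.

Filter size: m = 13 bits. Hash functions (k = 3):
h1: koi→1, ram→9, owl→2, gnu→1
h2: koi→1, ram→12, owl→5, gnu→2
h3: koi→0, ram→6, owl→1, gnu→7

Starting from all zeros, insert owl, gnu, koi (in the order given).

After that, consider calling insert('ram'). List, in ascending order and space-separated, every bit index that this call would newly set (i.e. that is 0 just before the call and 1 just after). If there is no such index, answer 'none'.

Answer: 6 9 12

Derivation:
Start: bits=0000000000000
After insert 'owl': sets bits 1 2 5 -> bits=0110010000000
After insert 'gnu': sets bits 1 2 7 -> bits=0110010100000
After insert 'koi': sets bits 0 1 -> bits=1110010100000
insert 'ram' would touch bits 6 9 12; currently bit6=0, bit9=0, bit12=0
Bits that are 0 among those (would change 0->1): 6 9 12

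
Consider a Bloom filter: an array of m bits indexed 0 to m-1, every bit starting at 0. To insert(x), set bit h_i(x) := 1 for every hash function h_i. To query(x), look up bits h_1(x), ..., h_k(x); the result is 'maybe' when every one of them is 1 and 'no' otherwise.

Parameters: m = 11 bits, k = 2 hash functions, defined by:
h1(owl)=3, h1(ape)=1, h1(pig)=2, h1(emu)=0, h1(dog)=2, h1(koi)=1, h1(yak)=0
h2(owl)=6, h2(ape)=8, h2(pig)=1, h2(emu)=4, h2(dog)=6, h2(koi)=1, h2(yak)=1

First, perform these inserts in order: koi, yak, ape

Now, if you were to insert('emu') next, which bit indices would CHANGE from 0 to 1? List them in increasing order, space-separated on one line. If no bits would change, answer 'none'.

Answer: 4

Derivation:
Start: bits=00000000000
After insert 'koi': sets bits 1 -> bits=01000000000
After insert 'yak': sets bits 0 1 -> bits=11000000000
After insert 'ape': sets bits 1 8 -> bits=11000000100
insert 'emu' would touch bits 0 4; currently bit0=1, bit4=0
Bits that are 0 among those (would change 0->1): 4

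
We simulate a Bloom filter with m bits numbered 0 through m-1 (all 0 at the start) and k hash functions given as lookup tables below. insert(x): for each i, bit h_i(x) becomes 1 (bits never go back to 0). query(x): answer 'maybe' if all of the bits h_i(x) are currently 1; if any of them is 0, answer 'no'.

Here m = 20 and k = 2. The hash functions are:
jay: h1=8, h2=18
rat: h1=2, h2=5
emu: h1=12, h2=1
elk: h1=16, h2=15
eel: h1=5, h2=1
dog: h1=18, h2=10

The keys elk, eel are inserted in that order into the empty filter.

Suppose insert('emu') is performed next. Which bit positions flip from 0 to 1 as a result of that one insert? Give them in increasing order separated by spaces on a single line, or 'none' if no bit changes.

Answer: 12

Derivation:
Start: bits=00000000000000000000
After insert 'elk': sets bits 15 16 -> bits=00000000000000011000
After insert 'eel': sets bits 1 5 -> bits=01000100000000011000
insert 'emu' would touch bits 1 12; currently bit1=1, bit12=0
Bits that are 0 among those (would change 0->1): 12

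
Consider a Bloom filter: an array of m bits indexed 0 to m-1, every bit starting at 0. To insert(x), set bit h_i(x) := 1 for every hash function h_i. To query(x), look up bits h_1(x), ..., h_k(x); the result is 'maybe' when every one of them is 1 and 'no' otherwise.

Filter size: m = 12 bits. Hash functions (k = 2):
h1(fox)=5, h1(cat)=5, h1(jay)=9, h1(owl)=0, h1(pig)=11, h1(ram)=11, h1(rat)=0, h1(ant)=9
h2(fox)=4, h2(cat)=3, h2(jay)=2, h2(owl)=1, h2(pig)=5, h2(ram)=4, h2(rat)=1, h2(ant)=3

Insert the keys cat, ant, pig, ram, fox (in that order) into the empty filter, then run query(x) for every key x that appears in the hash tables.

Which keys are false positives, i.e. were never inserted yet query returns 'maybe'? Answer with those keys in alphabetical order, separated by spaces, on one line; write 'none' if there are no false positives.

Start: bits=000000000000
After insert 'cat': sets bits 3 5 -> bits=000101000000
After insert 'ant': sets bits 3 9 -> bits=000101000100
After insert 'pig': sets bits 5 11 -> bits=000101000101
After insert 'ram': sets bits 4 11 -> bits=000111000101
After insert 'fox': sets bits 4 5 -> bits=000111000101
Not inserted: jay owl rat — query each against bits=000111000101:
query jay: checks bit2=0, bit9=1 (has a 0) -> no => not a false positive
query owl: checks bit0=0, bit1=0 (has a 0) -> no => not a false positive
query rat: checks bit0=0, bit1=0 (has a 0) -> no => not a false positive
False positives (alphabetical): none

Answer: none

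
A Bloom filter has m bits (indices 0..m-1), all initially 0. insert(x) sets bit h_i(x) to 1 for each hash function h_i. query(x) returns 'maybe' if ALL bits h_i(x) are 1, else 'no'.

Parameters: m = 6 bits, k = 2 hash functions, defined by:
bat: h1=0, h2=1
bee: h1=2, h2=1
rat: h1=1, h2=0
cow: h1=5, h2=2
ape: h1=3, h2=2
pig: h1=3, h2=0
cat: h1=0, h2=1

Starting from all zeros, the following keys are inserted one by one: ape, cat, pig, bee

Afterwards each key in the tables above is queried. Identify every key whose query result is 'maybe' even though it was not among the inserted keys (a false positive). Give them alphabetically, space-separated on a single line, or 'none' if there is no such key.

Start: bits=000000
After insert 'ape': sets bits 2 3 -> bits=001100
After insert 'cat': sets bits 0 1 -> bits=111100
After insert 'pig': sets bits 0 3 -> bits=111100
After insert 'bee': sets bits 1 2 -> bits=111100
Not inserted: bat cow rat — query each against bits=111100:
query bat: checks bit0=1, bit1=1 (all 1) -> maybe => FALSE POSITIVE
query cow: checks bit2=1, bit5=0 (has a 0) -> no => not a false positive
query rat: checks bit0=1, bit1=1 (all 1) -> maybe => FALSE POSITIVE
False positives (alphabetical): bat rat

Answer: bat rat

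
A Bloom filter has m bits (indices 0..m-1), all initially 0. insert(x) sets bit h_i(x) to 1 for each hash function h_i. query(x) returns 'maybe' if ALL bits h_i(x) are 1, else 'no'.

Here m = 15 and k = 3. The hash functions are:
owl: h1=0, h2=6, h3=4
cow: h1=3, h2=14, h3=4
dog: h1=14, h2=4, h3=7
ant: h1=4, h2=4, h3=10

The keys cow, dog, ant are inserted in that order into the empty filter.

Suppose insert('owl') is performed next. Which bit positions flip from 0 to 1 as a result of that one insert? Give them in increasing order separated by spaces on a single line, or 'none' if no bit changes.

Start: bits=000000000000000
After insert 'cow': sets bits 3 4 14 -> bits=000110000000001
After insert 'dog': sets bits 4 7 14 -> bits=000110010000001
After insert 'ant': sets bits 4 10 -> bits=000110010010001
insert 'owl' would touch bits 0 4 6; currently bit0=0, bit4=1, bit6=0
Bits that are 0 among those (would change 0->1): 0 6

Answer: 0 6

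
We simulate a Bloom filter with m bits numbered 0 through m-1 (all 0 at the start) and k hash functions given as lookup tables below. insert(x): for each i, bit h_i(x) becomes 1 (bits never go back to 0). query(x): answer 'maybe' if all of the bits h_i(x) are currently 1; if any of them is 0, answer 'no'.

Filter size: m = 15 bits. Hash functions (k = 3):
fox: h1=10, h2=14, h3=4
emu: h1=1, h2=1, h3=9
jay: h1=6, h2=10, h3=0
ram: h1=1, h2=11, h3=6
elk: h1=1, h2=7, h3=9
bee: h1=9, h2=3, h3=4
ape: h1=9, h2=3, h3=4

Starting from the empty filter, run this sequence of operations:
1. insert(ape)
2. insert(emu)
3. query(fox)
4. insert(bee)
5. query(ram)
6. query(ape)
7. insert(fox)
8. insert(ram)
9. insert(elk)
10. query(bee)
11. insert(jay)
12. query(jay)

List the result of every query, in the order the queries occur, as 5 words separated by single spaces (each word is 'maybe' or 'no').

Answer: no no maybe maybe maybe

Derivation:
Start: bits=000000000000000
Op 1: insert ape -> sets bits 3 4 9 -> bits=000110000100000
Op 2: insert emu -> sets bits 1 9 -> bits=010110000100000
Op 3: query fox -> checks bit4=1, bit10=0, bit14=0 (has a 0) -> no
Op 4: insert bee -> sets bits 3 4 9 -> bits=010110000100000
Op 5: query ram -> checks bit1=1, bit6=0, bit11=0 (has a 0) -> no
Op 6: query ape -> checks bit3=1, bit4=1, bit9=1 (all 1) -> maybe
Op 7: insert fox -> sets bits 4 10 14 -> bits=010110000110001
Op 8: insert ram -> sets bits 1 6 11 -> bits=010110100111001
Op 9: insert elk -> sets bits 1 7 9 -> bits=010110110111001
Op 10: query bee -> checks bit3=1, bit4=1, bit9=1 (all 1) -> maybe
Op 11: insert jay -> sets bits 0 6 10 -> bits=110110110111001
Op 12: query jay -> checks bit0=1, bit6=1, bit10=1 (all 1) -> maybe
Query results in order: no no maybe maybe maybe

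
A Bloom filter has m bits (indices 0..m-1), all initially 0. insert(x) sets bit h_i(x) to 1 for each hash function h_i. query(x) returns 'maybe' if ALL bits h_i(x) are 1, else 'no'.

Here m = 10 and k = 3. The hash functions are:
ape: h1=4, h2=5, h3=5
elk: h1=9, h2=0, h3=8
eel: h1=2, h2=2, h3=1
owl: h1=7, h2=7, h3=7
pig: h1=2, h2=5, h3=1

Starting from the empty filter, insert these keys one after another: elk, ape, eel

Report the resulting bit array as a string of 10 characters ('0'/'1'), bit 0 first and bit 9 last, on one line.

Answer: 1110110011

Derivation:
Start: bits=0000000000
After insert 'elk': sets bits 0 8 9 -> bits=1000000011
After insert 'ape': sets bits 4 5 -> bits=1000110011
After insert 'eel': sets bits 1 2 -> bits=1110110011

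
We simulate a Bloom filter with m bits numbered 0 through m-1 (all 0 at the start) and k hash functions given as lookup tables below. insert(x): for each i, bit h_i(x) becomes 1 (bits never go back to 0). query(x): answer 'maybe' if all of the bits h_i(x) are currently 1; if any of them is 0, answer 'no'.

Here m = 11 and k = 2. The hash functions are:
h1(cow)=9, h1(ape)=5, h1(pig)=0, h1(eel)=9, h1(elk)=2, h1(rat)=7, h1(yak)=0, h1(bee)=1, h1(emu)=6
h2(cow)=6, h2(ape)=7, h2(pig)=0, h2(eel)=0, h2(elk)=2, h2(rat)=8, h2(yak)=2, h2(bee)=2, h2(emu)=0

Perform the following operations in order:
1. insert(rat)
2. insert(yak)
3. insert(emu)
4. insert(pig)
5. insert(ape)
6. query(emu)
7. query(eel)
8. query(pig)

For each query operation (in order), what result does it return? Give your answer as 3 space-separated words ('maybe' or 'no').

Answer: maybe no maybe

Derivation:
Start: bits=00000000000
Op 1: insert rat -> sets bits 7 8 -> bits=00000001100
Op 2: insert yak -> sets bits 0 2 -> bits=10100001100
Op 3: insert emu -> sets bits 0 6 -> bits=10100011100
Op 4: insert pig -> sets bits 0 -> bits=10100011100
Op 5: insert ape -> sets bits 5 7 -> bits=10100111100
Op 6: query emu -> checks bit0=1, bit6=1 (all 1) -> maybe
Op 7: query eel -> checks bit0=1, bit9=0 (has a 0) -> no
Op 8: query pig -> checks bit0=1 (all 1) -> maybe
Query results in order: maybe no maybe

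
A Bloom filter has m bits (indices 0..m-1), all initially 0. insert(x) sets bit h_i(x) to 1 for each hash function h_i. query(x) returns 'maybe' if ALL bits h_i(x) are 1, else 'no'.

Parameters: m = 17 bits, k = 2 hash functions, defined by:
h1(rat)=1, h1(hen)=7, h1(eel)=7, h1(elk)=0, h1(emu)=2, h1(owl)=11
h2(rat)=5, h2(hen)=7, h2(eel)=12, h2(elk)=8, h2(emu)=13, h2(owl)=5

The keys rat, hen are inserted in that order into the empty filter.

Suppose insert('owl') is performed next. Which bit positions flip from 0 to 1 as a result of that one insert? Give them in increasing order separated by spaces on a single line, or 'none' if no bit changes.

Answer: 11

Derivation:
Start: bits=00000000000000000
After insert 'rat': sets bits 1 5 -> bits=01000100000000000
After insert 'hen': sets bits 7 -> bits=01000101000000000
insert 'owl' would touch bits 5 11; currently bit5=1, bit11=0
Bits that are 0 among those (would change 0->1): 11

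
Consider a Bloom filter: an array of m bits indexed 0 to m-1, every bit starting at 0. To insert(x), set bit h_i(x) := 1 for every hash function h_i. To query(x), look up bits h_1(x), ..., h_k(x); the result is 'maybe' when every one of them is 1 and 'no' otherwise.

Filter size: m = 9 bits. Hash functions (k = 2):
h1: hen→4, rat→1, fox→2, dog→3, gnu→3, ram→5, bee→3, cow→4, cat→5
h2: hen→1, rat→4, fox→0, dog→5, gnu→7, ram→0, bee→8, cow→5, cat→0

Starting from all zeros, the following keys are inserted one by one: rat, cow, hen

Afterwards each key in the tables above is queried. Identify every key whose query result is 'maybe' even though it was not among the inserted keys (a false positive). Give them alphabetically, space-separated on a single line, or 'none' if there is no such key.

Answer: none

Derivation:
Start: bits=000000000
After insert 'rat': sets bits 1 4 -> bits=010010000
After insert 'cow': sets bits 4 5 -> bits=010011000
After insert 'hen': sets bits 1 4 -> bits=010011000
Not inserted: bee cat dog fox gnu ram — query each against bits=010011000:
query bee: checks bit3=0, bit8=0 (has a 0) -> no => not a false positive
query cat: checks bit0=0, bit5=1 (has a 0) -> no => not a false positive
query dog: checks bit3=0, bit5=1 (has a 0) -> no => not a false positive
query fox: checks bit0=0, bit2=0 (has a 0) -> no => not a false positive
query gnu: checks bit3=0, bit7=0 (has a 0) -> no => not a false positive
query ram: checks bit0=0, bit5=1 (has a 0) -> no => not a false positive
False positives (alphabetical): none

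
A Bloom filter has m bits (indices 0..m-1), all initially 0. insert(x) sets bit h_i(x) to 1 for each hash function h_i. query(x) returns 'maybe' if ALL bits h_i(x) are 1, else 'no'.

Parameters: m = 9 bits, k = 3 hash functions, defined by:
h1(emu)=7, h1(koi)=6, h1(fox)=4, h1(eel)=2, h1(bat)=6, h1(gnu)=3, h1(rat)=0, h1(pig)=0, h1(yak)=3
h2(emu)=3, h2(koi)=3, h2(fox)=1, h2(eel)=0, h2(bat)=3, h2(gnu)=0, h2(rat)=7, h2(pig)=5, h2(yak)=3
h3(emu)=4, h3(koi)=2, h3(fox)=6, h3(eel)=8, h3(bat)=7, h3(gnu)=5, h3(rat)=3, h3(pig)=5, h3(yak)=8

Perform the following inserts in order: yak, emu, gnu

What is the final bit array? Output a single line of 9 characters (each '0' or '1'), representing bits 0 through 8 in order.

Answer: 100111011

Derivation:
Start: bits=000000000
After insert 'yak': sets bits 3 8 -> bits=000100001
After insert 'emu': sets bits 3 4 7 -> bits=000110011
After insert 'gnu': sets bits 0 3 5 -> bits=100111011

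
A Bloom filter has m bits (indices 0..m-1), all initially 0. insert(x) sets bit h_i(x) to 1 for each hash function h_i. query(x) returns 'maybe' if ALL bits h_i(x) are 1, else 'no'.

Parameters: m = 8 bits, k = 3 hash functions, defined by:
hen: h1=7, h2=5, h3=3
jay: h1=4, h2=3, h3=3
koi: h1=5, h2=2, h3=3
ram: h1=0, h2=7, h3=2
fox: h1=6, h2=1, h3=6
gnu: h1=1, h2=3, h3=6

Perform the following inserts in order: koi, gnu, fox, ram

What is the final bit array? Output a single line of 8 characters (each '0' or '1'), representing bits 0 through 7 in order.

Start: bits=00000000
After insert 'koi': sets bits 2 3 5 -> bits=00110100
After insert 'gnu': sets bits 1 3 6 -> bits=01110110
After insert 'fox': sets bits 1 6 -> bits=01110110
After insert 'ram': sets bits 0 2 7 -> bits=11110111

Answer: 11110111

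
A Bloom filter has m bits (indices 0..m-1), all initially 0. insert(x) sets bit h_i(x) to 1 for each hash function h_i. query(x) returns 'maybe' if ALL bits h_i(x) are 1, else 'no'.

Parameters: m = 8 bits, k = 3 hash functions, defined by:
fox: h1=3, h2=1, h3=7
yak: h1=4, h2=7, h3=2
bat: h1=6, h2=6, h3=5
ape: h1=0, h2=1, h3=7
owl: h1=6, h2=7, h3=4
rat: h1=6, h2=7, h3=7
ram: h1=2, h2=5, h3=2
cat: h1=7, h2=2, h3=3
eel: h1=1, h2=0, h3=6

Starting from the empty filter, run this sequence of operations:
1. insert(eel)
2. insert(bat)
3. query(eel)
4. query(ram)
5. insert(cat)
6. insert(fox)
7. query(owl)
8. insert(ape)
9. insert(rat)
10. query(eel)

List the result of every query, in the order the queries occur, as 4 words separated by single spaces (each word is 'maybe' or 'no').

Answer: maybe no no maybe

Derivation:
Start: bits=00000000
Op 1: insert eel -> sets bits 0 1 6 -> bits=11000010
Op 2: insert bat -> sets bits 5 6 -> bits=11000110
Op 3: query eel -> checks bit0=1, bit1=1, bit6=1 (all 1) -> maybe
Op 4: query ram -> checks bit2=0, bit5=1 (has a 0) -> no
Op 5: insert cat -> sets bits 2 3 7 -> bits=11110111
Op 6: insert fox -> sets bits 1 3 7 -> bits=11110111
Op 7: query owl -> checks bit4=0, bit6=1, bit7=1 (has a 0) -> no
Op 8: insert ape -> sets bits 0 1 7 -> bits=11110111
Op 9: insert rat -> sets bits 6 7 -> bits=11110111
Op 10: query eel -> checks bit0=1, bit1=1, bit6=1 (all 1) -> maybe
Query results in order: maybe no no maybe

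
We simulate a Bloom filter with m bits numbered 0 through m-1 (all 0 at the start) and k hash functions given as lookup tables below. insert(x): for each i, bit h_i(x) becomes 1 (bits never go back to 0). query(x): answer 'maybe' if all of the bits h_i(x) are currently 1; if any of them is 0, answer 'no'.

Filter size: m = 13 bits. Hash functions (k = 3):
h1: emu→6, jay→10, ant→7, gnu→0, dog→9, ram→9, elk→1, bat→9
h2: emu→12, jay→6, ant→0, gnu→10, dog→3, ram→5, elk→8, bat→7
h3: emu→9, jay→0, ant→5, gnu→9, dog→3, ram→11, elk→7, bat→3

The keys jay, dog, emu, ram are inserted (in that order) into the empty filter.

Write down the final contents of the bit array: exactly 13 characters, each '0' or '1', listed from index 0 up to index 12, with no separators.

Answer: 1001011001111

Derivation:
Start: bits=0000000000000
After insert 'jay': sets bits 0 6 10 -> bits=1000001000100
After insert 'dog': sets bits 3 9 -> bits=1001001001100
After insert 'emu': sets bits 6 9 12 -> bits=1001001001101
After insert 'ram': sets bits 5 9 11 -> bits=1001011001111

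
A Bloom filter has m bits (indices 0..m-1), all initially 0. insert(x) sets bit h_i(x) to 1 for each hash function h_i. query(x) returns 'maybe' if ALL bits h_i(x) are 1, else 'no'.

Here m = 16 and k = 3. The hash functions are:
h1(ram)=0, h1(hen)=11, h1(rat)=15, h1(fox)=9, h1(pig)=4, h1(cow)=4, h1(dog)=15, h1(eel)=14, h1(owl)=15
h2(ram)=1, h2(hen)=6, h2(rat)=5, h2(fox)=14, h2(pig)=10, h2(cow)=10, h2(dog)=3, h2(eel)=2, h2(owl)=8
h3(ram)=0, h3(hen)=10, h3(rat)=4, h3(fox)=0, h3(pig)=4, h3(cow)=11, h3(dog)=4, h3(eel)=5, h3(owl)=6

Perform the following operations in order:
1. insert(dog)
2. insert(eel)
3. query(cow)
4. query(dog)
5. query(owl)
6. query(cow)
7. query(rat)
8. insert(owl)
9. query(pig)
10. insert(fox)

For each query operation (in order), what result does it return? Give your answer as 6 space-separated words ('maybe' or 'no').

Answer: no maybe no no maybe no

Derivation:
Start: bits=0000000000000000
Op 1: insert dog -> sets bits 3 4 15 -> bits=0001100000000001
Op 2: insert eel -> sets bits 2 5 14 -> bits=0011110000000011
Op 3: query cow -> checks bit4=1, bit10=0, bit11=0 (has a 0) -> no
Op 4: query dog -> checks bit3=1, bit4=1, bit15=1 (all 1) -> maybe
Op 5: query owl -> checks bit6=0, bit8=0, bit15=1 (has a 0) -> no
Op 6: query cow -> checks bit4=1, bit10=0, bit11=0 (has a 0) -> no
Op 7: query rat -> checks bit4=1, bit5=1, bit15=1 (all 1) -> maybe
Op 8: insert owl -> sets bits 6 8 15 -> bits=0011111010000011
Op 9: query pig -> checks bit4=1, bit10=0 (has a 0) -> no
Op 10: insert fox -> sets bits 0 9 14 -> bits=1011111011000011
Query results in order: no maybe no no maybe no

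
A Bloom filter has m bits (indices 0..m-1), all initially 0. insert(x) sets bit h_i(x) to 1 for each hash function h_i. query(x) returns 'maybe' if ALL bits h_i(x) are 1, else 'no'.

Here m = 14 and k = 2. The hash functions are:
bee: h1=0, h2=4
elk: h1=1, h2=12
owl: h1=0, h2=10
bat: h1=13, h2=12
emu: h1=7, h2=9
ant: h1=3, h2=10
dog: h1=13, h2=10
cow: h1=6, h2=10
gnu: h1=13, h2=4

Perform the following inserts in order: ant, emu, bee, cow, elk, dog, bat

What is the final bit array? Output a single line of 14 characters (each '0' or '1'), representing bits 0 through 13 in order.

Answer: 11011011011011

Derivation:
Start: bits=00000000000000
After insert 'ant': sets bits 3 10 -> bits=00010000001000
After insert 'emu': sets bits 7 9 -> bits=00010001011000
After insert 'bee': sets bits 0 4 -> bits=10011001011000
After insert 'cow': sets bits 6 10 -> bits=10011011011000
After insert 'elk': sets bits 1 12 -> bits=11011011011010
After insert 'dog': sets bits 10 13 -> bits=11011011011011
After insert 'bat': sets bits 12 13 -> bits=11011011011011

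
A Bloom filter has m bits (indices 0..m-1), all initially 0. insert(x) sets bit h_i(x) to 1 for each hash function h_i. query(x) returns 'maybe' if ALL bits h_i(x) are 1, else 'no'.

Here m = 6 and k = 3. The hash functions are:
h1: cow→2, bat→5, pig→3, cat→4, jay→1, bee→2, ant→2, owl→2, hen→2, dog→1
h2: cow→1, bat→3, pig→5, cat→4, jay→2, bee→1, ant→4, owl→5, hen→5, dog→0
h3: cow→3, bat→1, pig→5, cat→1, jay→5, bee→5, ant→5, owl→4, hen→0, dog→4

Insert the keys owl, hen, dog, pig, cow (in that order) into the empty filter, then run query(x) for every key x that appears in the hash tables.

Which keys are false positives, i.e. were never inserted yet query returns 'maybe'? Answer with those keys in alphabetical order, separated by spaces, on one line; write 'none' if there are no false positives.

Start: bits=000000
After insert 'owl': sets bits 2 4 5 -> bits=001011
After insert 'hen': sets bits 0 2 5 -> bits=101011
After insert 'dog': sets bits 0 1 4 -> bits=111011
After insert 'pig': sets bits 3 5 -> bits=111111
After insert 'cow': sets bits 1 2 3 -> bits=111111
Not inserted: ant bat bee cat jay — query each against bits=111111:
query ant: checks bit2=1, bit4=1, bit5=1 (all 1) -> maybe => FALSE POSITIVE
query bat: checks bit1=1, bit3=1, bit5=1 (all 1) -> maybe => FALSE POSITIVE
query bee: checks bit1=1, bit2=1, bit5=1 (all 1) -> maybe => FALSE POSITIVE
query cat: checks bit1=1, bit4=1 (all 1) -> maybe => FALSE POSITIVE
query jay: checks bit1=1, bit2=1, bit5=1 (all 1) -> maybe => FALSE POSITIVE
False positives (alphabetical): ant bat bee cat jay

Answer: ant bat bee cat jay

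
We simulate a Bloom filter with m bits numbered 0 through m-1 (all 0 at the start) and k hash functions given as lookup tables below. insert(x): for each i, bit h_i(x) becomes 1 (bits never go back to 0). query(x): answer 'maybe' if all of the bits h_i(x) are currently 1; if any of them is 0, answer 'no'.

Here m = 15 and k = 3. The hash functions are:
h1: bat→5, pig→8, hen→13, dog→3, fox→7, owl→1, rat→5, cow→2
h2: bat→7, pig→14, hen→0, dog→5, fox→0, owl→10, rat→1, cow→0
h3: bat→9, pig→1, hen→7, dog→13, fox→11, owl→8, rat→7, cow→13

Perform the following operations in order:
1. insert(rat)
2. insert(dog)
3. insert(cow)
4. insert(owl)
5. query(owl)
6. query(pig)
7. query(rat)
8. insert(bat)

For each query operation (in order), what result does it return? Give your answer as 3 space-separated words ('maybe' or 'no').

Answer: maybe no maybe

Derivation:
Start: bits=000000000000000
Op 1: insert rat -> sets bits 1 5 7 -> bits=010001010000000
Op 2: insert dog -> sets bits 3 5 13 -> bits=010101010000010
Op 3: insert cow -> sets bits 0 2 13 -> bits=111101010000010
Op 4: insert owl -> sets bits 1 8 10 -> bits=111101011010010
Op 5: query owl -> checks bit1=1, bit8=1, bit10=1 (all 1) -> maybe
Op 6: query pig -> checks bit1=1, bit8=1, bit14=0 (has a 0) -> no
Op 7: query rat -> checks bit1=1, bit5=1, bit7=1 (all 1) -> maybe
Op 8: insert bat -> sets bits 5 7 9 -> bits=111101011110010
Query results in order: maybe no maybe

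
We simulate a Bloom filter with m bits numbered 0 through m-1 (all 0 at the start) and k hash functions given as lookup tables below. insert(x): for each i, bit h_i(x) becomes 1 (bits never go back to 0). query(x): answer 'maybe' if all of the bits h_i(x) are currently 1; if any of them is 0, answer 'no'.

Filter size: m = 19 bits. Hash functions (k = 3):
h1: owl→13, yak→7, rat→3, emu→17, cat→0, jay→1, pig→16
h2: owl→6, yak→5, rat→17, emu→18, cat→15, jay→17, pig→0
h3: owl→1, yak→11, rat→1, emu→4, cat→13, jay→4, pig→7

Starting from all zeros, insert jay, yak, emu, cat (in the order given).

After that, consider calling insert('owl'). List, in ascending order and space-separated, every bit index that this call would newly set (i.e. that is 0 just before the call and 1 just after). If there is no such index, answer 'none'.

Answer: 6

Derivation:
Start: bits=0000000000000000000
After insert 'jay': sets bits 1 4 17 -> bits=0100100000000000010
After insert 'yak': sets bits 5 7 11 -> bits=0100110100010000010
After insert 'emu': sets bits 4 17 18 -> bits=0100110100010000011
After insert 'cat': sets bits 0 13 15 -> bits=1100110100010101011
insert 'owl' would touch bits 1 6 13; currently bit1=1, bit6=0, bit13=1
Bits that are 0 among those (would change 0->1): 6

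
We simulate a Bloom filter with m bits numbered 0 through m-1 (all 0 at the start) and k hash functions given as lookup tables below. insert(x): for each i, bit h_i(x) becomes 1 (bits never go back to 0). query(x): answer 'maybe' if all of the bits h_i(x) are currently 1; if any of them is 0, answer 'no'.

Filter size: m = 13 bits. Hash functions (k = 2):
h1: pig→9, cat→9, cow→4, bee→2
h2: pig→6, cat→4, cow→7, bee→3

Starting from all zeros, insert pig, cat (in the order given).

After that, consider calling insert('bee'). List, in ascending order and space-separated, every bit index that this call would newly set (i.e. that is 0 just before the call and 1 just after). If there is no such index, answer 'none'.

Answer: 2 3

Derivation:
Start: bits=0000000000000
After insert 'pig': sets bits 6 9 -> bits=0000001001000
After insert 'cat': sets bits 4 9 -> bits=0000101001000
insert 'bee' would touch bits 2 3; currently bit2=0, bit3=0
Bits that are 0 among those (would change 0->1): 2 3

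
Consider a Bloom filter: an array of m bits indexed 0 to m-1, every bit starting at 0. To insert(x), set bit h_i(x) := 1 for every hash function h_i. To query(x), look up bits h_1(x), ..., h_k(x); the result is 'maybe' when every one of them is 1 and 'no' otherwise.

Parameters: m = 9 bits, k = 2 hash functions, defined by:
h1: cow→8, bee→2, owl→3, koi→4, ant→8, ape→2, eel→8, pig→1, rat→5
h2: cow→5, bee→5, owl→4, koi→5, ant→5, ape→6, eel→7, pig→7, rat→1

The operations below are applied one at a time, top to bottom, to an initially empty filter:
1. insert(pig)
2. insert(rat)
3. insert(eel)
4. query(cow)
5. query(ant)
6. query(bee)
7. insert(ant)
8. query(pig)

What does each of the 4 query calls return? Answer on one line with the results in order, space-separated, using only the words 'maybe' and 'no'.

Start: bits=000000000
Op 1: insert pig -> sets bits 1 7 -> bits=010000010
Op 2: insert rat -> sets bits 1 5 -> bits=010001010
Op 3: insert eel -> sets bits 7 8 -> bits=010001011
Op 4: query cow -> checks bit5=1, bit8=1 (all 1) -> maybe
Op 5: query ant -> checks bit5=1, bit8=1 (all 1) -> maybe
Op 6: query bee -> checks bit2=0, bit5=1 (has a 0) -> no
Op 7: insert ant -> sets bits 5 8 -> bits=010001011
Op 8: query pig -> checks bit1=1, bit7=1 (all 1) -> maybe
Query results in order: maybe maybe no maybe

Answer: maybe maybe no maybe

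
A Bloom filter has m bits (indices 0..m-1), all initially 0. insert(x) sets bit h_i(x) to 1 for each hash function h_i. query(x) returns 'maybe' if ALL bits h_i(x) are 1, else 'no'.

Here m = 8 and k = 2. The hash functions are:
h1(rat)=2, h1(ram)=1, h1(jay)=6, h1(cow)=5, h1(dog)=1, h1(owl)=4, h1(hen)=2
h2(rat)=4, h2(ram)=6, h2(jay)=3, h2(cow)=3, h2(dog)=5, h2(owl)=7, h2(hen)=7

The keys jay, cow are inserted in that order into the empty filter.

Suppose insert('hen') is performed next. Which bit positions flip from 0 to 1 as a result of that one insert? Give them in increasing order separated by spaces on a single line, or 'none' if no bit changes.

Answer: 2 7

Derivation:
Start: bits=00000000
After insert 'jay': sets bits 3 6 -> bits=00010010
After insert 'cow': sets bits 3 5 -> bits=00010110
insert 'hen' would touch bits 2 7; currently bit2=0, bit7=0
Bits that are 0 among those (would change 0->1): 2 7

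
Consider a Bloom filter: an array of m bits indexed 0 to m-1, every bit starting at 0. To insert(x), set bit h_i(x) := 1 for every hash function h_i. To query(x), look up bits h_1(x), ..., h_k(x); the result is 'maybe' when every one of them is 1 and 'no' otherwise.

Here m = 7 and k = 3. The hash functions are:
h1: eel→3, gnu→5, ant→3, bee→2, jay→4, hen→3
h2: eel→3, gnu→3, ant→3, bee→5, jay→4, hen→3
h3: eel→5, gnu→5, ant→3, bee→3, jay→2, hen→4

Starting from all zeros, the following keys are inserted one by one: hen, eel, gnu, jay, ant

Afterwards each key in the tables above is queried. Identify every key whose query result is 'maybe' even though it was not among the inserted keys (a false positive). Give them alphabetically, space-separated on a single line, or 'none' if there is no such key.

Answer: bee

Derivation:
Start: bits=0000000
After insert 'hen': sets bits 3 4 -> bits=0001100
After insert 'eel': sets bits 3 5 -> bits=0001110
After insert 'gnu': sets bits 3 5 -> bits=0001110
After insert 'jay': sets bits 2 4 -> bits=0011110
After insert 'ant': sets bits 3 -> bits=0011110
Not inserted: bee — query each against bits=0011110:
query bee: checks bit2=1, bit3=1, bit5=1 (all 1) -> maybe => FALSE POSITIVE
False positives (alphabetical): bee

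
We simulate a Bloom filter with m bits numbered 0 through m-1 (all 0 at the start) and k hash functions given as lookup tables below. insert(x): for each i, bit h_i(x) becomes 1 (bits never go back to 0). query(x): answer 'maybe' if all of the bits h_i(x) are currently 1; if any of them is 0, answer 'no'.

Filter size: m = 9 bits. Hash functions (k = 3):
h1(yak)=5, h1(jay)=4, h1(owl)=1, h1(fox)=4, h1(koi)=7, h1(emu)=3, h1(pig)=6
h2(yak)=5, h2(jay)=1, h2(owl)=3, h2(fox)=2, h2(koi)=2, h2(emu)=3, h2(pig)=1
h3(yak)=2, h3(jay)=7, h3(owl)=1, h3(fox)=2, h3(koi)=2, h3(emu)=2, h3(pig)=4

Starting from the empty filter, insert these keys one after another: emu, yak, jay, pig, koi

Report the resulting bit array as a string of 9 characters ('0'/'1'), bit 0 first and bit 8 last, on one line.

Start: bits=000000000
After insert 'emu': sets bits 2 3 -> bits=001100000
After insert 'yak': sets bits 2 5 -> bits=001101000
After insert 'jay': sets bits 1 4 7 -> bits=011111010
After insert 'pig': sets bits 1 4 6 -> bits=011111110
After insert 'koi': sets bits 2 7 -> bits=011111110

Answer: 011111110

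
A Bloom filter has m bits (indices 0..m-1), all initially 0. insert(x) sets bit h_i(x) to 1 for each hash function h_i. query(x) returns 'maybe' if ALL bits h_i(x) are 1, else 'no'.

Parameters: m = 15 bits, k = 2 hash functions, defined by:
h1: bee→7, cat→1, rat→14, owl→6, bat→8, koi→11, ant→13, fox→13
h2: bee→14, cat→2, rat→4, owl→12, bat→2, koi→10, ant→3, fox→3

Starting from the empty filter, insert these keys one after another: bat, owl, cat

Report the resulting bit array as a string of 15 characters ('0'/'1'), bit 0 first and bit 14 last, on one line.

Start: bits=000000000000000
After insert 'bat': sets bits 2 8 -> bits=001000001000000
After insert 'owl': sets bits 6 12 -> bits=001000101000100
After insert 'cat': sets bits 1 2 -> bits=011000101000100

Answer: 011000101000100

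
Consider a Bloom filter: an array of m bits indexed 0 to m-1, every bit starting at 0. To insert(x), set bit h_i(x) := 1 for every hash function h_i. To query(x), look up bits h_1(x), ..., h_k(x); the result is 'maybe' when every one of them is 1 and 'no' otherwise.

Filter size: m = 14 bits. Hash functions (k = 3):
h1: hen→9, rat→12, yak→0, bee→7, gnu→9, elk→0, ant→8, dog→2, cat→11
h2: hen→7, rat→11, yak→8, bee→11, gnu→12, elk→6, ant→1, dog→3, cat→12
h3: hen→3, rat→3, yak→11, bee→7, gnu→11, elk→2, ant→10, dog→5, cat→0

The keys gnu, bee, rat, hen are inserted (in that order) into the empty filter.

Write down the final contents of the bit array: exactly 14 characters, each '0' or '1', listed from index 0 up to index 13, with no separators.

Start: bits=00000000000000
After insert 'gnu': sets bits 9 11 12 -> bits=00000000010110
After insert 'bee': sets bits 7 11 -> bits=00000001010110
After insert 'rat': sets bits 3 11 12 -> bits=00010001010110
After insert 'hen': sets bits 3 7 9 -> bits=00010001010110

Answer: 00010001010110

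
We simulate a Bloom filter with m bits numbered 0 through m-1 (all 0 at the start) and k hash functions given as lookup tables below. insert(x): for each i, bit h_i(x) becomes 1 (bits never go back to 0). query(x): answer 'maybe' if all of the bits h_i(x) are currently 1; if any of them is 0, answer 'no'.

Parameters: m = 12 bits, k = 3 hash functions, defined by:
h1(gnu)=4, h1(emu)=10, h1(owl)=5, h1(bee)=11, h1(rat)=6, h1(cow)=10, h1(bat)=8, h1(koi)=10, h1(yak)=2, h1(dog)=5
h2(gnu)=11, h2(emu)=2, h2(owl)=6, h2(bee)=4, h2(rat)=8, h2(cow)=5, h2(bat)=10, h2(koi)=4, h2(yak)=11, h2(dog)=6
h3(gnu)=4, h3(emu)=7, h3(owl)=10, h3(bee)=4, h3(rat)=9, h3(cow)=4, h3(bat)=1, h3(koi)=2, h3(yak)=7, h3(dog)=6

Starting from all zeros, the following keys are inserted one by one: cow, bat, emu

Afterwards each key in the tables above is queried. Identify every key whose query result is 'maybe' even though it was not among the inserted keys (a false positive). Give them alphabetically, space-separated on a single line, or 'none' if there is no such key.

Answer: koi

Derivation:
Start: bits=000000000000
After insert 'cow': sets bits 4 5 10 -> bits=000011000010
After insert 'bat': sets bits 1 8 10 -> bits=010011001010
After insert 'emu': sets bits 2 7 10 -> bits=011011011010
Not inserted: bee dog gnu koi owl rat yak — query each against bits=011011011010:
query bee: checks bit4=1, bit11=0 (has a 0) -> no => not a false positive
query dog: checks bit5=1, bit6=0 (has a 0) -> no => not a false positive
query gnu: checks bit4=1, bit11=0 (has a 0) -> no => not a false positive
query koi: checks bit2=1, bit4=1, bit10=1 (all 1) -> maybe => FALSE POSITIVE
query owl: checks bit5=1, bit6=0, bit10=1 (has a 0) -> no => not a false positive
query rat: checks bit6=0, bit8=1, bit9=0 (has a 0) -> no => not a false positive
query yak: checks bit2=1, bit7=1, bit11=0 (has a 0) -> no => not a false positive
False positives (alphabetical): koi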